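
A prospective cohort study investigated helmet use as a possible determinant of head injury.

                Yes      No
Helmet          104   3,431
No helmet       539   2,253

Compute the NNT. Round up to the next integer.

Risk in treated group = 104/3535 = 0.02942; risk in control = 539/2792 = 0.19305.
Absolute risk reduction = 0.19305 − 0.02942 = 0.16363
NNT = 1 / ARR = 1 / 0.16363 = 6.111 → round up → 7

7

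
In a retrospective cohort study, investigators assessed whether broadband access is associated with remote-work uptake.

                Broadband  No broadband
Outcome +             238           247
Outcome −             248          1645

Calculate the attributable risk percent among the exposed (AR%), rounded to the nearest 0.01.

Reading the table with exposure as columns: a = 238 (Broadband, case), b = 248 (Broadband, non-case), c = 247 (No broadband, case), d = 1645.
Risk in exposed = 238/486 = 0.48971; risk in unexposed = 247/1892 = 0.13055.
RR = 0.48971/0.13055 = 3.75115
AR% = (RR − 1)/RR × 100 = (3.75115 − 1)/3.75115 × 100 = 73.3415%

73.34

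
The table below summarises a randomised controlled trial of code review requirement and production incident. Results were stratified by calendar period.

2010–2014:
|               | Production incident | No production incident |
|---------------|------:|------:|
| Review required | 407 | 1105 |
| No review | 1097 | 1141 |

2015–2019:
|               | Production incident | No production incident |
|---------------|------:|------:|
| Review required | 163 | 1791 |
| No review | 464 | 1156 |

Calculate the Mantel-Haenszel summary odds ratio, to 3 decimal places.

0.318

OR_MH = Σ(aᵢdᵢ/nᵢ) / Σ(bᵢcᵢ/nᵢ), where nᵢ is the stratum total.
Stratum 1 (2010–2014): n = 3750; a·d/n = 407·1141/3750 = 123.8365; b·c/n = 1105·1097/3750 = 323.2493
Stratum 2 (2015–2019): n = 3574; a·d/n = 163·1156/3574 = 52.7219; b·c/n = 1791·464/3574 = 232.5193
OR_MH = (123.8365 + 52.7219) / (323.2493 + 232.5193) = 176.5584 / 555.7686 = 0.31768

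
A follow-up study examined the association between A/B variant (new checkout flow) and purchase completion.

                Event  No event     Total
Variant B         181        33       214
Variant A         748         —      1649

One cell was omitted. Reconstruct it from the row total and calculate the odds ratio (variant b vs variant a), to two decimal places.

The missing cell is in the unexposed row: 1649 − 748 = 901.
So a = 181, b = 33, c = 748, d = 901.
OR = (a·d)/(b·c) = (181 × 901) / (33 × 748) = 163081 / 24684 = 6.60675

6.61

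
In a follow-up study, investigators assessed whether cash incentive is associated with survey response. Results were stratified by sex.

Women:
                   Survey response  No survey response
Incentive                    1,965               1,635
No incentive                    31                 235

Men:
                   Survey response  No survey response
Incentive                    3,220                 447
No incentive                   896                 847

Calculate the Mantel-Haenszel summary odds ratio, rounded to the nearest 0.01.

OR_MH = Σ(aᵢdᵢ/nᵢ) / Σ(bᵢcᵢ/nᵢ), where nᵢ is the stratum total.
Stratum 1 (Women): n = 3866; a·d/n = 1965·235/3866 = 119.4452; b·c/n = 1635·31/3866 = 13.1105
Stratum 2 (Men): n = 5410; a·d/n = 3220·847/5410 = 504.1294; b·c/n = 447·896/5410 = 74.0318
OR_MH = (119.4452 + 504.1294) / (13.1105 + 74.0318) = 623.5746 / 87.1422 = 7.15582

7.16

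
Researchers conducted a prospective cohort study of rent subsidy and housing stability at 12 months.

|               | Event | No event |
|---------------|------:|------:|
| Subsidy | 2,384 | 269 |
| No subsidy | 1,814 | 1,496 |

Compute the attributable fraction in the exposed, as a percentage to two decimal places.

39.01

Cells: a = 2384, b = 269, c = 1814, d = 1496.
Risk in exposed = 2384/2653 = 0.89861; risk in unexposed = 1814/3310 = 0.54804.
RR = 0.89861/0.54804 = 1.63968
AR% = (RR − 1)/RR × 100 = (1.63968 − 1)/1.63968 × 100 = 39.0126%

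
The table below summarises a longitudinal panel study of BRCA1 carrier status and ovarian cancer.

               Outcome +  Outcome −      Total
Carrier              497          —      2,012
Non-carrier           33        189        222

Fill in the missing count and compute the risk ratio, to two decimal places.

1.66

The missing cell is in the exposed row: 2012 − 497 = 1515.
So a = 497, b = 1515, c = 33, d = 189.
RR = [a/(a+b)] / [c/(c+d)] = (497/2012) / (33/222) = 0.24702/0.14865 = 1.66176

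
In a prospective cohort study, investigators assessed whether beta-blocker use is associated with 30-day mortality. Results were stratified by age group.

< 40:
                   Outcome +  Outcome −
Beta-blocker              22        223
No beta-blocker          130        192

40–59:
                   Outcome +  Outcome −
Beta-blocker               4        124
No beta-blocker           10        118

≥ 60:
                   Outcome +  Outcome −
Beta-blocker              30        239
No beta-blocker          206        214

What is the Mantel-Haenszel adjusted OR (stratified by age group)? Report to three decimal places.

0.146

OR_MH = Σ(aᵢdᵢ/nᵢ) / Σ(bᵢcᵢ/nᵢ), where nᵢ is the stratum total.
Stratum 1 (< 40): n = 567; a·d/n = 22·192/567 = 7.4497; b·c/n = 223·130/567 = 51.1287
Stratum 2 (40–59): n = 256; a·d/n = 4·118/256 = 1.8438; b·c/n = 124·10/256 = 4.8438
Stratum 3 (≥ 60): n = 689; a·d/n = 30·214/689 = 9.3179; b·c/n = 239·206/689 = 71.4572
OR_MH = (7.4497 + 1.8438 + 9.3179) / (51.1287 + 4.8438 + 71.4572) = 18.6113 / 127.4297 = 0.14605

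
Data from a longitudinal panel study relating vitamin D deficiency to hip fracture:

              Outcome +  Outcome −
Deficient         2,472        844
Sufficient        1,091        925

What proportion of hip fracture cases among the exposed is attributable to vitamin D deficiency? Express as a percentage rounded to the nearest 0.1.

27.4

Cells: a = 2472, b = 844, c = 1091, d = 925.
Risk in exposed = 2472/3316 = 0.74548; risk in unexposed = 1091/2016 = 0.54117.
RR = 0.74548/0.54117 = 1.37753
AR% = (RR − 1)/RR × 100 = (1.37753 − 1)/1.37753 × 100 = 27.4061%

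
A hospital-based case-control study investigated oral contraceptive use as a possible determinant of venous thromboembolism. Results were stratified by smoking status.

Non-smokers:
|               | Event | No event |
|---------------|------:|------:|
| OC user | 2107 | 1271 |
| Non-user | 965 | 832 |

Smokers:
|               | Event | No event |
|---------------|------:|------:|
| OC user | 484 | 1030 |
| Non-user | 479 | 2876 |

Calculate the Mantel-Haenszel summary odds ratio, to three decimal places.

1.846

OR_MH = Σ(aᵢdᵢ/nᵢ) / Σ(bᵢcᵢ/nᵢ), where nᵢ is the stratum total.
Stratum 1 (Non-smokers): n = 5175; a·d/n = 2107·832/5175 = 338.7486; b·c/n = 1271·965/5175 = 237.0077
Stratum 2 (Smokers): n = 4869; a·d/n = 484·2876/4869 = 285.8870; b·c/n = 1030·479/4869 = 101.3288
OR_MH = (338.7486 + 285.8870) / (237.0077 + 101.3288) = 624.6356 / 338.3365 = 1.84620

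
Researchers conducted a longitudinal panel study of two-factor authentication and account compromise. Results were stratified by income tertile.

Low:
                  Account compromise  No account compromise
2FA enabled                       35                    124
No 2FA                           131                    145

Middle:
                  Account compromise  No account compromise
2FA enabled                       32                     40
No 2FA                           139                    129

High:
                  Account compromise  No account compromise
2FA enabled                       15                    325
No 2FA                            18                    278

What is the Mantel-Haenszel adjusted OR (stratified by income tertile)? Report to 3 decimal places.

OR_MH = Σ(aᵢdᵢ/nᵢ) / Σ(bᵢcᵢ/nᵢ), where nᵢ is the stratum total.
Stratum 1 (Low): n = 435; a·d/n = 35·145/435 = 11.6667; b·c/n = 124·131/435 = 37.3425
Stratum 2 (Middle): n = 340; a·d/n = 32·129/340 = 12.1412; b·c/n = 40·139/340 = 16.3529
Stratum 3 (High): n = 636; a·d/n = 15·278/636 = 6.5566; b·c/n = 325·18/636 = 9.1981
OR_MH = (11.6667 + 12.1412 + 6.5566) / (37.3425 + 16.3529 + 9.1981) = 30.3644 / 62.8936 = 0.48279

0.483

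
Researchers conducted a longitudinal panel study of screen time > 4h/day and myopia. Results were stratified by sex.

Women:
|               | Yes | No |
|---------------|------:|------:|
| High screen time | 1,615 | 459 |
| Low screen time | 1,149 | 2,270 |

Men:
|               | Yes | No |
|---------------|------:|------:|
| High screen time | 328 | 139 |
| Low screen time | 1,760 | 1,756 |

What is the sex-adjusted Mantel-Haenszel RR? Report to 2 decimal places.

RR_MH = Σ(aᵢ·n₀ᵢ/nᵢ) / Σ(cᵢ·n₁ᵢ/nᵢ), with n₁ᵢ = aᵢ+bᵢ (exposed), n₀ᵢ = cᵢ+dᵢ (unexposed), nᵢ = n₁ᵢ+n₀ᵢ.
Stratum 1 (Women): n₁ = 2074, n₀ = 3419, n = 5493; a·n₀/n = 1615·3419/5493 = 1005.2221; c·n₁/n = 1149·2074/5493 = 433.8296
Stratum 2 (Men): n₁ = 467, n₀ = 3516, n = 3983; a·n₀/n = 328·3516/3983 = 289.5426; c·n₁/n = 1760·467/3983 = 206.3570
RR_MH = (1005.2221 + 289.5426) / (433.8296 + 206.3570) = 1294.7647 / 640.1866 = 2.02248

2.02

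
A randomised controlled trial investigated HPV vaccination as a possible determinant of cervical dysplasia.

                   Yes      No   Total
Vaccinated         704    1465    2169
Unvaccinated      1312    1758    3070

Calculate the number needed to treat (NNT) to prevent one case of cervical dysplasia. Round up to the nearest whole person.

Risk in treated group = 704/2169 = 0.32457; risk in control = 1312/3070 = 0.42736.
Absolute risk reduction = 0.42736 − 0.32457 = 0.10279
NNT = 1 / ARR = 1 / 0.10279 = 9.729 → round up → 10

10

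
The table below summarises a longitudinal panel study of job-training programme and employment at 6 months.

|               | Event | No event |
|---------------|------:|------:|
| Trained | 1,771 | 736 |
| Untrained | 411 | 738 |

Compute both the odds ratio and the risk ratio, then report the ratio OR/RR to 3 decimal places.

Cells: a = 1771, b = 736, c = 411, d = 738.
OR = (1771·738)/(736·411) = 1306998/302496 = 4.32071
Risk in exposed = 1771/2507 = 0.70642; risk in unexposed = 411/1149 = 0.35770; RR = 1.97489
OR/RR = 4.32071 / 1.97489 = 2.18783
The outcome is not rare, so the OR lies further from 1 than the RR.

2.188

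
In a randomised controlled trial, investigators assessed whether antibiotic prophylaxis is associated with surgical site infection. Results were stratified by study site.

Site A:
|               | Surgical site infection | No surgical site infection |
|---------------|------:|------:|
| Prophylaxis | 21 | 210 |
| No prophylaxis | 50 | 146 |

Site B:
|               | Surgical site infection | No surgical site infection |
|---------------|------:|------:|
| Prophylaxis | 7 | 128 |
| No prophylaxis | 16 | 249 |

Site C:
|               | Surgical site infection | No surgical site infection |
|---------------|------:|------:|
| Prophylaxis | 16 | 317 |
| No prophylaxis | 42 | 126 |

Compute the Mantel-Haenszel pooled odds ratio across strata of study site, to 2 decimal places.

OR_MH = Σ(aᵢdᵢ/nᵢ) / Σ(bᵢcᵢ/nᵢ), where nᵢ is the stratum total.
Stratum 1 (Site A): n = 427; a·d/n = 21·146/427 = 7.1803; b·c/n = 210·50/427 = 24.5902
Stratum 2 (Site B): n = 400; a·d/n = 7·249/400 = 4.3575; b·c/n = 128·16/400 = 5.1200
Stratum 3 (Site C): n = 501; a·d/n = 16·126/501 = 4.0240; b·c/n = 317·42/501 = 26.5749
OR_MH = (7.1803 + 4.3575 + 4.0240) / (24.5902 + 5.1200 + 26.5749) = 15.5618 / 56.2850 = 0.27648

0.28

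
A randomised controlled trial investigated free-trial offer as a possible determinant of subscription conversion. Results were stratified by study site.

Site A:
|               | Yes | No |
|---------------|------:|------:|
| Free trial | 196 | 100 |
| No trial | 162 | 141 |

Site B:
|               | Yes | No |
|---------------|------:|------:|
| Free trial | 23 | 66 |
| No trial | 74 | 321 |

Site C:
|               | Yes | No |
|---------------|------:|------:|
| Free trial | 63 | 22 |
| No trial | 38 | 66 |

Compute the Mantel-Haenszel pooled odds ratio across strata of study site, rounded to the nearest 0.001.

2.007

OR_MH = Σ(aᵢdᵢ/nᵢ) / Σ(bᵢcᵢ/nᵢ), where nᵢ is the stratum total.
Stratum 1 (Site A): n = 599; a·d/n = 196·141/599 = 46.1369; b·c/n = 100·162/599 = 27.0451
Stratum 2 (Site B): n = 484; a·d/n = 23·321/484 = 15.2541; b·c/n = 66·74/484 = 10.0909
Stratum 3 (Site C): n = 189; a·d/n = 63·66/189 = 22.0000; b·c/n = 22·38/189 = 4.4233
OR_MH = (46.1369 + 15.2541 + 22.0000) / (27.0451 + 10.0909 + 4.4233) = 83.3910 / 41.5593 = 2.00656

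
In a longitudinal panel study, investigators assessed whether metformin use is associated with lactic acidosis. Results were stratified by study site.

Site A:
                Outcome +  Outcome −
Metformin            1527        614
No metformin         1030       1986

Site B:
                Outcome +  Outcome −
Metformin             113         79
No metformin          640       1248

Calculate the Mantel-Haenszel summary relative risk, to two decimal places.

2.05

RR_MH = Σ(aᵢ·n₀ᵢ/nᵢ) / Σ(cᵢ·n₁ᵢ/nᵢ), with n₁ᵢ = aᵢ+bᵢ (exposed), n₀ᵢ = cᵢ+dᵢ (unexposed), nᵢ = n₁ᵢ+n₀ᵢ.
Stratum 1 (Site A): n₁ = 2141, n₀ = 3016, n = 5157; a·n₀/n = 1527·3016/5157 = 893.0448; c·n₁/n = 1030·2141/5157 = 427.6188
Stratum 2 (Site B): n₁ = 192, n₀ = 1888, n = 2080; a·n₀/n = 113·1888/2080 = 102.5692; c·n₁/n = 640·192/2080 = 59.0769
RR_MH = (893.0448 + 102.5692) / (427.6188 + 59.0769) = 995.6140 / 486.6957 = 2.04566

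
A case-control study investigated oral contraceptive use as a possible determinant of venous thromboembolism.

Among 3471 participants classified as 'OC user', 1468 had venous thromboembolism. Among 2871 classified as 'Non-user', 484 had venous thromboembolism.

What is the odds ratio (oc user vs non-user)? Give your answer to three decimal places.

From the description: a = 1468, b = 2003, c = 484, d = 2387.
OR = (a·d)/(b·c) = (1468 × 2387) / (2003 × 484) = 3504116 / 969452 = 3.61453
The odds of venous thromboembolism are about 3.61 times as high in the oc user group.

3.615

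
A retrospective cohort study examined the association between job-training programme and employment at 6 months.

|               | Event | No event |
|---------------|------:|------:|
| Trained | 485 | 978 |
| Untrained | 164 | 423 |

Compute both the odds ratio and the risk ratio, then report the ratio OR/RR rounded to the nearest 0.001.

Cells: a = 485, b = 978, c = 164, d = 423.
OR = (485·423)/(978·164) = 205155/160392 = 1.27908
Risk in exposed = 485/1463 = 0.33151; risk in unexposed = 164/587 = 0.27939; RR = 1.18657
OR/RR = 1.27908 / 1.18657 = 1.07797
The outcome is not rare, so the OR lies further from 1 than the RR.

1.078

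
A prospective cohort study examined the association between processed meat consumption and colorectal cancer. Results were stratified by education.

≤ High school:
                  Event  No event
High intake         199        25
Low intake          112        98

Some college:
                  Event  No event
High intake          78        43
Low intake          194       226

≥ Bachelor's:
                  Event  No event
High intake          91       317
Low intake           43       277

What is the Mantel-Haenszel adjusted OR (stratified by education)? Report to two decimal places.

OR_MH = Σ(aᵢdᵢ/nᵢ) / Σ(bᵢcᵢ/nᵢ), where nᵢ is the stratum total.
Stratum 1 (≤ High school): n = 434; a·d/n = 199·98/434 = 44.9355; b·c/n = 25·112/434 = 6.4516
Stratum 2 (Some college): n = 541; a·d/n = 78·226/541 = 32.5841; b·c/n = 43·194/541 = 15.4196
Stratum 3 (≥ Bachelor's): n = 728; a·d/n = 91·277/728 = 34.6250; b·c/n = 317·43/728 = 18.7239
OR_MH = (44.9355 + 32.5841 + 34.6250) / (6.4516 + 15.4196 + 18.7239) = 112.1446 / 40.5951 = 2.76251

2.76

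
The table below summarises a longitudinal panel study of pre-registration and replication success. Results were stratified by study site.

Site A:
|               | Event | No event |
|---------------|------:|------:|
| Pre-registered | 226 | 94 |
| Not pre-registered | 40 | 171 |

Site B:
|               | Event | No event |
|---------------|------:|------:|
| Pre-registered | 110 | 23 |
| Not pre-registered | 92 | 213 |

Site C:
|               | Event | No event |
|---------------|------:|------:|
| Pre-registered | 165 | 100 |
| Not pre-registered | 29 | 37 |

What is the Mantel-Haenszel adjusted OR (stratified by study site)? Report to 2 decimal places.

OR_MH = Σ(aᵢdᵢ/nᵢ) / Σ(bᵢcᵢ/nᵢ), where nᵢ is the stratum total.
Stratum 1 (Site A): n = 531; a·d/n = 226·171/531 = 72.7797; b·c/n = 94·40/531 = 7.0810
Stratum 2 (Site B): n = 438; a·d/n = 110·213/438 = 53.4932; b·c/n = 23·92/438 = 4.8311
Stratum 3 (Site C): n = 331; a·d/n = 165·37/331 = 18.4441; b·c/n = 100·29/331 = 8.7613
OR_MH = (72.7797 + 53.4932 + 18.4441) / (7.0810 + 4.8311 + 8.7613) = 144.7169 / 20.6734 = 7.00016

7.00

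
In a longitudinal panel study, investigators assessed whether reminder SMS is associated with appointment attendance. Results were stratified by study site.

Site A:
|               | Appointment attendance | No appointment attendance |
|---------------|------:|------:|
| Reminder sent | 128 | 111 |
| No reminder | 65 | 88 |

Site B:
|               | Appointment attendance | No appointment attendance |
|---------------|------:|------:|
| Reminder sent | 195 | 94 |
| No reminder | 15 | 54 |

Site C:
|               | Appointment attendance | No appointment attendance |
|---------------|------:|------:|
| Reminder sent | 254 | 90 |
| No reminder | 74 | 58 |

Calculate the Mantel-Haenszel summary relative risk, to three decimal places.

1.501

RR_MH = Σ(aᵢ·n₀ᵢ/nᵢ) / Σ(cᵢ·n₁ᵢ/nᵢ), with n₁ᵢ = aᵢ+bᵢ (exposed), n₀ᵢ = cᵢ+dᵢ (unexposed), nᵢ = n₁ᵢ+n₀ᵢ.
Stratum 1 (Site A): n₁ = 239, n₀ = 153, n = 392; a·n₀/n = 128·153/392 = 49.9592; c·n₁/n = 65·239/392 = 39.6301
Stratum 2 (Site B): n₁ = 289, n₀ = 69, n = 358; a·n₀/n = 195·69/358 = 37.5838; c·n₁/n = 15·289/358 = 12.1089
Stratum 3 (Site C): n₁ = 344, n₀ = 132, n = 476; a·n₀/n = 254·132/476 = 70.4370; c·n₁/n = 74·344/476 = 53.4790
RR_MH = (49.9592 + 37.5838 + 70.4370) / (39.6301 + 12.1089 + 53.4790) = 157.9800 / 105.2180 = 1.50145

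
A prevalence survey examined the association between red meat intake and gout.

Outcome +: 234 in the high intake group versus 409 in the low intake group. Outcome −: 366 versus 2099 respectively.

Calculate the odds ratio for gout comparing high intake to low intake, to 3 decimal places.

3.281

From the description: a = 234, b = 366, c = 409, d = 2099.
OR = (a·d)/(b·c) = (234 × 2099) / (366 × 409) = 491166 / 149694 = 3.28113
The odds of gout are about 3.28 times as high in the high intake group.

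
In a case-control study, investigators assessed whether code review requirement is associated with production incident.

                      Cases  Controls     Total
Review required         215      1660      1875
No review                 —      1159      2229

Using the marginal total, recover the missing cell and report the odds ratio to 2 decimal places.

The missing cell is in the unexposed row: 2229 − 1159 = 1070.
So a = 215, b = 1660, c = 1070, d = 1159.
OR = (a·d)/(b·c) = (215 × 1159) / (1660 × 1070) = 249185 / 1776200 = 0.14029

0.14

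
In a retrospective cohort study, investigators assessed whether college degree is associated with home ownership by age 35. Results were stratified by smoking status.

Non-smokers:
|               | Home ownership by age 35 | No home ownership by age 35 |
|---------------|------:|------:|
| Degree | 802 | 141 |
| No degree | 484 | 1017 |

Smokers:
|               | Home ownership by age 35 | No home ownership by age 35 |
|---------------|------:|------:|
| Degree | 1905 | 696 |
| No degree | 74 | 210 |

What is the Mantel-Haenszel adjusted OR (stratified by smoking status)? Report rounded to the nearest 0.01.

10.32

OR_MH = Σ(aᵢdᵢ/nᵢ) / Σ(bᵢcᵢ/nᵢ), where nᵢ is the stratum total.
Stratum 1 (Non-smokers): n = 2444; a·d/n = 802·1017/2444 = 333.7291; b·c/n = 141·484/2444 = 27.9231
Stratum 2 (Smokers): n = 2885; a·d/n = 1905·210/2885 = 138.6655; b·c/n = 696·74/2885 = 17.8523
OR_MH = (333.7291 + 138.6655) / (27.9231 + 17.8523) = 472.3946 / 45.7754 = 10.31983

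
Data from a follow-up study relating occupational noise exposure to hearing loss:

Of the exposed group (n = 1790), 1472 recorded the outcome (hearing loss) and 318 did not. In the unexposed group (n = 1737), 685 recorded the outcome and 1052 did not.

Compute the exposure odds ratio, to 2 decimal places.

7.11

From the description: a = 1472, b = 318, c = 685, d = 1052.
OR = (a·d)/(b·c) = (1472 × 1052) / (318 × 685) = 1548544 / 217830 = 7.10896
The odds of hearing loss are about 7.11 times as high in the exposed group.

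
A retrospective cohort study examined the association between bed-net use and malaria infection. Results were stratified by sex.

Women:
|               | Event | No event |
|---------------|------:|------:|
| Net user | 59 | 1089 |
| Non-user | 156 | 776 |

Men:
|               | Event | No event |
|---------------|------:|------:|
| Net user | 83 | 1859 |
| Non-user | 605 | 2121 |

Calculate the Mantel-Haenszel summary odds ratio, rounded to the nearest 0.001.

OR_MH = Σ(aᵢdᵢ/nᵢ) / Σ(bᵢcᵢ/nᵢ), where nᵢ is the stratum total.
Stratum 1 (Women): n = 2080; a·d/n = 59·776/2080 = 22.0115; b·c/n = 1089·156/2080 = 81.6750
Stratum 2 (Men): n = 4668; a·d/n = 83·2121/4668 = 37.7127; b·c/n = 1859·605/4668 = 240.9372
OR_MH = (22.0115 + 37.7127) / (81.6750 + 240.9372) = 59.7243 / 322.6122 = 0.18513

0.185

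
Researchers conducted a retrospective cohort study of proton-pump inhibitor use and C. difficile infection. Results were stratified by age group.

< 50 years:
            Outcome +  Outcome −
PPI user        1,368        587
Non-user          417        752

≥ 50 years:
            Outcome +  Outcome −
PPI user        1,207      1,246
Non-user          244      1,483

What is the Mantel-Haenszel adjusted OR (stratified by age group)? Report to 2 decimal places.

OR_MH = Σ(aᵢdᵢ/nᵢ) / Σ(bᵢcᵢ/nᵢ), where nᵢ is the stratum total.
Stratum 1 (< 50 years): n = 3124; a·d/n = 1368·752/3124 = 329.3009; b·c/n = 587·417/3124 = 78.3544
Stratum 2 (≥ 50 years): n = 4180; a·d/n = 1207·1483/4180 = 428.2251; b·c/n = 1246·244/4180 = 72.7330
OR_MH = (329.3009 + 428.2251) / (78.3544 + 72.7330) = 757.5260 / 151.0874 = 5.01383

5.01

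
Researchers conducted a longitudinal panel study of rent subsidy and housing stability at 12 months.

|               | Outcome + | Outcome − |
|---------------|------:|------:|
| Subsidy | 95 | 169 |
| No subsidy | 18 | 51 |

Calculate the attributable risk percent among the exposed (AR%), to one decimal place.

Cells: a = 95, b = 169, c = 18, d = 51.
Risk in exposed = 95/264 = 0.35985; risk in unexposed = 18/69 = 0.26087.
RR = 0.35985/0.26087 = 1.37942
AR% = (RR − 1)/RR × 100 = (1.37942 − 1)/1.37942 × 100 = 27.5057%

27.5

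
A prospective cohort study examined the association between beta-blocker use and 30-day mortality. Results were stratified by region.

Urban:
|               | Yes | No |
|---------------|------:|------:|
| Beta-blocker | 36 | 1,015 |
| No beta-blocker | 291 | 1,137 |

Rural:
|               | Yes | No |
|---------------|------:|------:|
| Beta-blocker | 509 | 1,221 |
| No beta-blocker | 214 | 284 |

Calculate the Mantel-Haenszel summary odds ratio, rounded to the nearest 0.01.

OR_MH = Σ(aᵢdᵢ/nᵢ) / Σ(bᵢcᵢ/nᵢ), where nᵢ is the stratum total.
Stratum 1 (Urban): n = 2479; a·d/n = 36·1137/2479 = 16.5115; b·c/n = 1015·291/2479 = 119.1468
Stratum 2 (Rural): n = 2228; a·d/n = 509·284/2228 = 64.8815; b·c/n = 1221·214/2228 = 117.2774
OR_MH = (16.5115 + 64.8815) / (119.1468 + 117.2774) = 81.3930 / 236.4242 = 0.34427

0.34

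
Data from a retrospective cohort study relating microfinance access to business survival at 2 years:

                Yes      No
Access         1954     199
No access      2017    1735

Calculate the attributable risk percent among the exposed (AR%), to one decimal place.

Cells: a = 1954, b = 199, c = 2017, d = 1735.
Risk in exposed = 1954/2153 = 0.90757; risk in unexposed = 2017/3752 = 0.53758.
RR = 0.90757/0.53758 = 1.68825
AR% = (RR − 1)/RR × 100 = (1.68825 − 1)/1.68825 × 100 = 40.7672%

40.8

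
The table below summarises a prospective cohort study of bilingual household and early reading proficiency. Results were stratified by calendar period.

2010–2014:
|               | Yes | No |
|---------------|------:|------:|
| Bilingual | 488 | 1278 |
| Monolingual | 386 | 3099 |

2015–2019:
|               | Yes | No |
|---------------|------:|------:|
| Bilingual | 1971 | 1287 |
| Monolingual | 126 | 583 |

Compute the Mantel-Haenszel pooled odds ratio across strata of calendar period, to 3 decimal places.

OR_MH = Σ(aᵢdᵢ/nᵢ) / Σ(bᵢcᵢ/nᵢ), where nᵢ is the stratum total.
Stratum 1 (2010–2014): n = 5251; a·d/n = 488·3099/5251 = 288.0046; b·c/n = 1278·386/5251 = 93.9455
Stratum 2 (2015–2019): n = 3967; a·d/n = 1971·583/3967 = 289.6630; b·c/n = 1287·126/3967 = 40.8777
OR_MH = (288.0046 + 289.6630) / (93.9455 + 40.8777) = 577.6675 / 134.8233 = 4.28463

4.285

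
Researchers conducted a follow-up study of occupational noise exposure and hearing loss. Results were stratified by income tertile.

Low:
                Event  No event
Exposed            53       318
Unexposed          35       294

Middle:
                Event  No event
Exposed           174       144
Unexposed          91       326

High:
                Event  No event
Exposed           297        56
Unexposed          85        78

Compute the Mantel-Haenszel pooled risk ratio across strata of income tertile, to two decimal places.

1.87

RR_MH = Σ(aᵢ·n₀ᵢ/nᵢ) / Σ(cᵢ·n₁ᵢ/nᵢ), with n₁ᵢ = aᵢ+bᵢ (exposed), n₀ᵢ = cᵢ+dᵢ (unexposed), nᵢ = n₁ᵢ+n₀ᵢ.
Stratum 1 (Low): n₁ = 371, n₀ = 329, n = 700; a·n₀/n = 53·329/700 = 24.9100; c·n₁/n = 35·371/700 = 18.5500
Stratum 2 (Middle): n₁ = 318, n₀ = 417, n = 735; a·n₀/n = 174·417/735 = 98.7184; c·n₁/n = 91·318/735 = 39.3714
Stratum 3 (High): n₁ = 353, n₀ = 163, n = 516; a·n₀/n = 297·163/516 = 93.8198; c·n₁/n = 85·353/516 = 58.1492
RR_MH = (24.9100 + 98.7184 + 93.8198) / (18.5500 + 39.3714 + 58.1492) = 217.4481 / 116.0707 = 1.87341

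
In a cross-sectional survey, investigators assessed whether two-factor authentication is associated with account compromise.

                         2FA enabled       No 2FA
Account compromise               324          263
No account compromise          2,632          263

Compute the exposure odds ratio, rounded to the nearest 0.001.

0.123

Reading the table with exposure as columns: a = 324 (2FA enabled, case), b = 2632 (2FA enabled, non-case), c = 263 (No 2FA, case), d = 263.
OR = (a·d)/(b·c) = (324 × 263) / (2632 × 263) = 85212 / 692216 = 0.12310
Exposure is associated with lower odds of account compromise (OR = 0.12 < 1).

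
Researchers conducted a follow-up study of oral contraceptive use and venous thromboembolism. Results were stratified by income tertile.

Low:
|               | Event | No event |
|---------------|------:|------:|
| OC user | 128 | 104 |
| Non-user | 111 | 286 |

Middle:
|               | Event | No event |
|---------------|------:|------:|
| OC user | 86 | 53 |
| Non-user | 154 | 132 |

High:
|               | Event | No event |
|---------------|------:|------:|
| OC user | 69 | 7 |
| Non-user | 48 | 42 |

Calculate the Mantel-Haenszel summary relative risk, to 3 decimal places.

RR_MH = Σ(aᵢ·n₀ᵢ/nᵢ) / Σ(cᵢ·n₁ᵢ/nᵢ), with n₁ᵢ = aᵢ+bᵢ (exposed), n₀ᵢ = cᵢ+dᵢ (unexposed), nᵢ = n₁ᵢ+n₀ᵢ.
Stratum 1 (Low): n₁ = 232, n₀ = 397, n = 629; a·n₀/n = 128·397/629 = 80.7886; c·n₁/n = 111·232/629 = 40.9412
Stratum 2 (Middle): n₁ = 139, n₀ = 286, n = 425; a·n₀/n = 86·286/425 = 57.8729; c·n₁/n = 154·139/425 = 50.3671
Stratum 3 (High): n₁ = 76, n₀ = 90, n = 166; a·n₀/n = 69·90/166 = 37.4096; c·n₁/n = 48·76/166 = 21.9759
RR_MH = (80.7886 + 57.8729 + 37.4096) / (40.9412 + 50.3671 + 21.9759) = 176.0711 / 113.2841 = 1.55424

1.554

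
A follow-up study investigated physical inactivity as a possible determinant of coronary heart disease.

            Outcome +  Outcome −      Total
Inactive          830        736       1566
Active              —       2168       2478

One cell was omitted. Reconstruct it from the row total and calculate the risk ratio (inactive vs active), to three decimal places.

4.237

The missing cell is in the unexposed row: 2478 − 2168 = 310.
So a = 830, b = 736, c = 310, d = 2168.
RR = [a/(a+b)] / [c/(c+d)] = (830/1566) / (310/2478) = 0.53001/0.12510 = 4.23668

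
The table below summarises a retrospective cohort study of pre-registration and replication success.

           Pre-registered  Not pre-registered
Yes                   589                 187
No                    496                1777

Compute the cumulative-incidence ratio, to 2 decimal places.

Reading the table with exposure as columns: a = 589 (Pre-registered, case), b = 496 (Pre-registered, non-case), c = 187 (Not pre-registered, case), d = 1777.
Risk in exposed = 589/1085 = 0.54286; risk in unexposed = 187/1964 = 0.09521.
RR = 0.54286 / 0.09521 = 5.70145
The risk among the exposed is 5.70 times that among the unexposed.

5.70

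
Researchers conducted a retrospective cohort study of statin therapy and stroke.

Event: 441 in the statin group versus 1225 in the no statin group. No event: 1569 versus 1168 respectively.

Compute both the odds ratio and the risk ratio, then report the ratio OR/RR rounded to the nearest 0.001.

From the description: a = 441, b = 1569, c = 1225, d = 1168.
OR = (441·1168)/(1569·1225) = 515088/1922025 = 0.26799
Risk in exposed = 441/2010 = 0.21940; risk in unexposed = 1225/2393 = 0.51191; RR = 0.42860
OR/RR = 0.26799 / 0.42860 = 0.62528
The outcome is not rare, so the OR lies further from 1 than the RR.

0.625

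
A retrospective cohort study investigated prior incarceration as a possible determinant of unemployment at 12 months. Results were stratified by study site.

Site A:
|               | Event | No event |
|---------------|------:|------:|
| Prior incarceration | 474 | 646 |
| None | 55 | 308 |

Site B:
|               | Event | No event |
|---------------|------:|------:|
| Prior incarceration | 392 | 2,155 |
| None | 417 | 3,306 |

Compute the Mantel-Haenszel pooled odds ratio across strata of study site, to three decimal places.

1.824

OR_MH = Σ(aᵢdᵢ/nᵢ) / Σ(bᵢcᵢ/nᵢ), where nᵢ is the stratum total.
Stratum 1 (Site A): n = 1483; a·d/n = 474·308/1483 = 98.4437; b·c/n = 646·55/1483 = 23.9582
Stratum 2 (Site B): n = 6270; a·d/n = 392·3306/6270 = 206.6909; b·c/n = 2155·417/6270 = 143.3230
OR_MH = (98.4437 + 206.6909) / (23.9582 + 143.3230) = 305.1346 / 167.2812 = 1.82408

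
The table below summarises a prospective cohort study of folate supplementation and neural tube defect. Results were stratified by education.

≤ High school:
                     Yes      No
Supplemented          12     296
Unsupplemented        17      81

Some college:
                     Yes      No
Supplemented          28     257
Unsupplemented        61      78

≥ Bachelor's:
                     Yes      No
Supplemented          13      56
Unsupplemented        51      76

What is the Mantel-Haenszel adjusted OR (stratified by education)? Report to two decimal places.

0.20

OR_MH = Σ(aᵢdᵢ/nᵢ) / Σ(bᵢcᵢ/nᵢ), where nᵢ is the stratum total.
Stratum 1 (≤ High school): n = 406; a·d/n = 12·81/406 = 2.3941; b·c/n = 296·17/406 = 12.3941
Stratum 2 (Some college): n = 424; a·d/n = 28·78/424 = 5.1509; b·c/n = 257·61/424 = 36.9741
Stratum 3 (≥ Bachelor's): n = 196; a·d/n = 13·76/196 = 5.0408; b·c/n = 56·51/196 = 14.5714
OR_MH = (2.3941 + 5.1509 + 5.0408) / (12.3941 + 36.9741 + 14.5714) = 12.5858 / 63.9396 = 0.19684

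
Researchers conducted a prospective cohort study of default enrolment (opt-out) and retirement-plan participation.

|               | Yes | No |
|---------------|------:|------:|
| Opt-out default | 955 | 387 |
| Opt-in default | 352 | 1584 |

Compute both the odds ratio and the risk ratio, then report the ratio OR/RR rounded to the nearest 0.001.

2.837

Cells: a = 955, b = 387, c = 352, d = 1584.
OR = (955·1584)/(387·352) = 1512720/136224 = 11.10465
Risk in exposed = 955/1342 = 0.71162; risk in unexposed = 352/1936 = 0.18182; RR = 3.91393
OR/RR = 11.10465 / 3.91393 = 2.83721
The outcome is not rare, so the OR lies further from 1 than the RR.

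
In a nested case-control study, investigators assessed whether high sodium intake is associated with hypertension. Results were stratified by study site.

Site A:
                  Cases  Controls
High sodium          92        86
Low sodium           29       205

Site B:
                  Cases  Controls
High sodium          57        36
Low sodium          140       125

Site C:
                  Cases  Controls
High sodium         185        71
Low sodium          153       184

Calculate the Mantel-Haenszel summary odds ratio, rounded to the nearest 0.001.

OR_MH = Σ(aᵢdᵢ/nᵢ) / Σ(bᵢcᵢ/nᵢ), where nᵢ is the stratum total.
Stratum 1 (Site A): n = 412; a·d/n = 92·205/412 = 45.7767; b·c/n = 86·29/412 = 6.0534
Stratum 2 (Site B): n = 358; a·d/n = 57·125/358 = 19.9022; b·c/n = 36·140/358 = 14.0782
Stratum 3 (Site C): n = 593; a·d/n = 185·184/593 = 57.4030; b·c/n = 71·153/593 = 18.3187
OR_MH = (45.7767 + 19.9022 + 57.4030) / (6.0534 + 14.0782 + 18.3187) = 123.0820 / 38.4503 = 3.20106

3.201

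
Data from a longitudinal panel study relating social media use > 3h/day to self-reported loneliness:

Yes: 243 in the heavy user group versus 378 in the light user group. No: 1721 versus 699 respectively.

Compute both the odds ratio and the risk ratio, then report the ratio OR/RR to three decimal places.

0.741

From the description: a = 243, b = 1721, c = 378, d = 699.
OR = (243·699)/(1721·378) = 169857/650538 = 0.26110
Risk in exposed = 243/1964 = 0.12373; risk in unexposed = 378/1077 = 0.35097; RR = 0.35252
OR/RR = 0.26110 / 0.35252 = 0.74067
The outcome is not rare, so the OR lies further from 1 than the RR.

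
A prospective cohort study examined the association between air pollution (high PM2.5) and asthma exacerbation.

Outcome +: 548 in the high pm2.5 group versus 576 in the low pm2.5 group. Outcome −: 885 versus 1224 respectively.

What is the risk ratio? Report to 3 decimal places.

1.195

From the description: a = 548, b = 885, c = 576, d = 1224.
Risk in exposed = 548/1433 = 0.38241; risk in unexposed = 576/1800 = 0.32000.
RR = 0.38241 / 0.32000 = 1.19505
The risk among the exposed is 1.20 times that among the unexposed.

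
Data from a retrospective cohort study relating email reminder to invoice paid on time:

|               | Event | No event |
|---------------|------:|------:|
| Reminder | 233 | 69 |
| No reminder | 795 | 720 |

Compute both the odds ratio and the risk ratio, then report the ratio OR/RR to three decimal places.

2.080

Cells: a = 233, b = 69, c = 795, d = 720.
OR = (233·720)/(69·795) = 167760/54855 = 3.05824
Risk in exposed = 233/302 = 0.77152; risk in unexposed = 795/1515 = 0.52475; RR = 1.47026
OR/RR = 3.05824 / 1.47026 = 2.08007
The outcome is not rare, so the OR lies further from 1 than the RR.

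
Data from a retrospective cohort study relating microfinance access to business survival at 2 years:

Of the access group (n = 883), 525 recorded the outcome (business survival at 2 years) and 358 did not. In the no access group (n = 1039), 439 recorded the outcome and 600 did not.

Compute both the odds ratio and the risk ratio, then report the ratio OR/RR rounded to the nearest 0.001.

From the description: a = 525, b = 358, c = 439, d = 600.
OR = (525·600)/(358·439) = 315000/157162 = 2.00430
Risk in exposed = 525/883 = 0.59456; risk in unexposed = 439/1039 = 0.42252; RR = 1.40718
OR/RR = 2.00430 / 1.40718 = 1.42434
The outcome is not rare, so the OR lies further from 1 than the RR.

1.424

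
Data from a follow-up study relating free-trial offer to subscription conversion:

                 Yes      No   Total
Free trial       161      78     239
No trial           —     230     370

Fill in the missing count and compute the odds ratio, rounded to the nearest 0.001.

3.391

The missing cell is in the unexposed row: 370 − 230 = 140.
So a = 161, b = 78, c = 140, d = 230.
OR = (a·d)/(b·c) = (161 × 230) / (78 × 140) = 37030 / 10920 = 3.39103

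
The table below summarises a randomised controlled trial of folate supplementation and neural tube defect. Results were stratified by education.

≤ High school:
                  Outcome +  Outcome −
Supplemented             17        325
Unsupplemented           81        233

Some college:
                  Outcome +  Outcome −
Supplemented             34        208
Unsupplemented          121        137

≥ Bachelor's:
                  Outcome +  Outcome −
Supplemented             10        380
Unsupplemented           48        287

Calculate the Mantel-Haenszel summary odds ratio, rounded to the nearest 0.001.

0.167

OR_MH = Σ(aᵢdᵢ/nᵢ) / Σ(bᵢcᵢ/nᵢ), where nᵢ is the stratum total.
Stratum 1 (≤ High school): n = 656; a·d/n = 17·233/656 = 6.0381; b·c/n = 325·81/656 = 40.1296
Stratum 2 (Some college): n = 500; a·d/n = 34·137/500 = 9.3160; b·c/n = 208·121/500 = 50.3360
Stratum 3 (≥ Bachelor's): n = 725; a·d/n = 10·287/725 = 3.9586; b·c/n = 380·48/725 = 25.1586
OR_MH = (6.0381 + 9.3160 + 3.9586) / (40.1296 + 50.3360 + 25.1586) = 19.3127 / 115.6242 = 0.16703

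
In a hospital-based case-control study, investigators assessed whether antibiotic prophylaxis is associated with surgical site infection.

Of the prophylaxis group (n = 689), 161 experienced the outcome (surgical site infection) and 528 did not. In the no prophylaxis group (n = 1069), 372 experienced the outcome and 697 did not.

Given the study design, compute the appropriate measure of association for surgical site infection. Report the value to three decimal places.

0.571

From the description: a = 161, b = 528, c = 372, d = 697.
This is a hospital-based case-control study: participants were sampled on outcome status, so risks in the source population cannot be estimated directly — relative risk is not valid here. The odds ratio is the appropriate measure.
OR = (a·d)/(b·c) = (161 × 697) / (528 × 372) = 112217 / 196416 = 0.57132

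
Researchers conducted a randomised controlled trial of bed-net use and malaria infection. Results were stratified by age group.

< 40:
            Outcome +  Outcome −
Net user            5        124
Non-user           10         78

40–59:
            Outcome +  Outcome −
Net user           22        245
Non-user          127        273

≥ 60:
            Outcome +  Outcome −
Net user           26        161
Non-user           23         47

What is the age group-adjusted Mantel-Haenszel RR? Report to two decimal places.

RR_MH = Σ(aᵢ·n₀ᵢ/nᵢ) / Σ(cᵢ·n₁ᵢ/nᵢ), with n₁ᵢ = aᵢ+bᵢ (exposed), n₀ᵢ = cᵢ+dᵢ (unexposed), nᵢ = n₁ᵢ+n₀ᵢ.
Stratum 1 (< 40): n₁ = 129, n₀ = 88, n = 217; a·n₀/n = 5·88/217 = 2.0276; c·n₁/n = 10·129/217 = 5.9447
Stratum 2 (40–59): n₁ = 267, n₀ = 400, n = 667; a·n₀/n = 22·400/667 = 13.1934; c·n₁/n = 127·267/667 = 50.8381
Stratum 3 (≥ 60): n₁ = 187, n₀ = 70, n = 257; a·n₀/n = 26·70/257 = 7.0817; c·n₁/n = 23·187/257 = 16.7354
RR_MH = (2.0276 + 13.1934 + 7.0817) / (5.9447 + 50.8381 + 16.7354) = 22.3028 / 73.5182 = 0.30336

0.30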